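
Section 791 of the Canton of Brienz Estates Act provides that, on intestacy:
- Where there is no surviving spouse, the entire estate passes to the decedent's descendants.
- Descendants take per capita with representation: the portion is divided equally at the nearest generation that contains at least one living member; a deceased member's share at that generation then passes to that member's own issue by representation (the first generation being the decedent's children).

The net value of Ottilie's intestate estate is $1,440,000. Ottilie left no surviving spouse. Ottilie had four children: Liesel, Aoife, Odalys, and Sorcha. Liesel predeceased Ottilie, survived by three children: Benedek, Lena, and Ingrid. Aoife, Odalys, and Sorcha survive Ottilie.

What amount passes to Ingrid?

Ingrid receives $120,000.

The entire $1,440,000 passes to the descendants.
That amount ($1,440,000) is divided into 4 shares of $360,000: Aoife, Odalys, and Sorcha each take $360,000; Liesel's $360,000 share passes to Liesel's issue.
Liesel's share ($360,000) is divided into 3 shares of $120,000: Benedek, Lena, and Ingrid each take $120,000.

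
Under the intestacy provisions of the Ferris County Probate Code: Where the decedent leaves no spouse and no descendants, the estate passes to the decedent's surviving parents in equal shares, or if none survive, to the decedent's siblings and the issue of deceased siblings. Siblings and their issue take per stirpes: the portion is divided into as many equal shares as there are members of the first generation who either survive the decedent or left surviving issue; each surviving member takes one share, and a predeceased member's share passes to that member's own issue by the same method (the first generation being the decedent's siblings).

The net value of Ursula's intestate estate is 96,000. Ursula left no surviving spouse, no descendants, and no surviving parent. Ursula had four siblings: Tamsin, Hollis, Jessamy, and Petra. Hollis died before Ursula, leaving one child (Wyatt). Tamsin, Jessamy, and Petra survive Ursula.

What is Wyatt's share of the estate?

Wyatt receives 24,000.

The entire 96,000 passes to the siblings and their issue.
That amount (96,000) is divided into 4 shares of 24,000: Tamsin, Jessamy, and Petra each take 24,000; Hollis's 24,000 share passes to Hollis's issue.
Hollis's share (24,000) passes entirely to Wyatt.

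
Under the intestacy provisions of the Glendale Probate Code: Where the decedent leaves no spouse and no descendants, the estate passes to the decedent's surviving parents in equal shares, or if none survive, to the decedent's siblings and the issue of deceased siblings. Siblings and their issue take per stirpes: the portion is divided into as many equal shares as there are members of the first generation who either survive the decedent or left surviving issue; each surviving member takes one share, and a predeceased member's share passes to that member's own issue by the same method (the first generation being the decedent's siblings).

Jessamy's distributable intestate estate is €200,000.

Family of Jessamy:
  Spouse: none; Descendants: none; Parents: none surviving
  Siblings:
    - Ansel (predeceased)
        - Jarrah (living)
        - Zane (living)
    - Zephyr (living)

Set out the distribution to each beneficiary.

The entire €200,000 passes to the siblings and their issue.
That amount (€200,000) is divided into 2 shares of €100,000: Zephyr takes €100,000; Ansel's €100,000 share passes to Ansel's issue.
Ansel's share (€100,000) is divided into 2 shares of €50,000: Jarrah and Zane each take €50,000.

Jarrah: €50,000; Zane: €50,000; Zephyr: €100,000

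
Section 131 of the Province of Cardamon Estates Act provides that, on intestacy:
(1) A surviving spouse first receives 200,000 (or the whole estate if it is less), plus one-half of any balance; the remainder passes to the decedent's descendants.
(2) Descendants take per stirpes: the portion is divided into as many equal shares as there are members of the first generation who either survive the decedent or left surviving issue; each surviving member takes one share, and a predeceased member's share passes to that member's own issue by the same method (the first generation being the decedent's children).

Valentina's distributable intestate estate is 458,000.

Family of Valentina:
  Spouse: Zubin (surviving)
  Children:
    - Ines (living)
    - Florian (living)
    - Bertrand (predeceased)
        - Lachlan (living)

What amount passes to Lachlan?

Zubin first takes 200,000, leaving a balance of 258,000. Zubin then takes one-half of the balance (129,000), for a total of 329,000. The remaining 129,000 passes to the descendants.
The descendants' portion (129,000) is divided into 3 shares of 43,000: Ines and Florian each take 43,000; Bertrand's 43,000 share passes to Bertrand's issue.
Bertrand's share (43,000) passes entirely to Lachlan.

Lachlan receives 43,000.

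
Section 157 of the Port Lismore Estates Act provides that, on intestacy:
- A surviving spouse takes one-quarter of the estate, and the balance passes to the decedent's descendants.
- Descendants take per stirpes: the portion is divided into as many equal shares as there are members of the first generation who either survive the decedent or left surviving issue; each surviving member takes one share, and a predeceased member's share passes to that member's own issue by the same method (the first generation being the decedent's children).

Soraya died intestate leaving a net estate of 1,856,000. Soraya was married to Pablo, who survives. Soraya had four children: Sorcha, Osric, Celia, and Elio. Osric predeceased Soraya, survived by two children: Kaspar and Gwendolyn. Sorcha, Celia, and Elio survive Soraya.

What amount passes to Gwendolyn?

Gwendolyn receives 174,000.

Pablo takes one-quarter of 1,856,000 = 464,000. The remaining 1,392,000 passes to the descendants.
The descendants' portion (1,392,000) is divided into 4 shares of 348,000: Sorcha, Celia, and Elio each take 348,000; Osric's 348,000 share passes to Osric's issue.
Osric's share (348,000) is divided into 2 shares of 174,000: Kaspar and Gwendolyn each take 174,000.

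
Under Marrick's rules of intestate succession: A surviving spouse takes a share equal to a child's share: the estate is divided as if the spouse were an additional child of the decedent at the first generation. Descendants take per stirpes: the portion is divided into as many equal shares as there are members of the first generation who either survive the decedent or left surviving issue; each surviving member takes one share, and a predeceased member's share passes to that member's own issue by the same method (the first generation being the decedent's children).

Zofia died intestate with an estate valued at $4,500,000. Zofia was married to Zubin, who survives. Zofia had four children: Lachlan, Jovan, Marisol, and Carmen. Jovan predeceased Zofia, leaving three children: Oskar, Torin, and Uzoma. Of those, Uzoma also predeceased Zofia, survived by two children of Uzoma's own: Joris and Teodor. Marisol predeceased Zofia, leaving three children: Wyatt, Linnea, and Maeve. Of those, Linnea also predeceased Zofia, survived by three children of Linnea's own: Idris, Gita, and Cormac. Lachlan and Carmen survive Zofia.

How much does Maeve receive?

The spouse counts as an additional share at the children's level, so there are 5 primary shares of $900,000. Zubin takes one such share ($900,000).
The children's combined portion ($3,600,000) is divided into 4 shares of $900,000: Lachlan and Carmen each take $900,000; Jovan's $900,000 share passes to Jovan's issue; Marisol's $900,000 share passes to Marisol's issue.
Jovan's share ($900,000) is divided into 3 shares of $300,000: Oskar and Torin each take $300,000; Uzoma's $300,000 share passes to Uzoma's issue.
Uzoma's share ($300,000) is divided into 2 shares of $150,000: Joris and Teodor each take $150,000.
Marisol's share ($900,000) is divided into 3 shares of $300,000: Wyatt and Maeve each take $300,000; Linnea's $300,000 share passes to Linnea's issue.
Linnea's share ($300,000) is divided into 3 shares of $100,000: Idris, Gita, and Cormac each take $100,000.

Maeve receives $300,000.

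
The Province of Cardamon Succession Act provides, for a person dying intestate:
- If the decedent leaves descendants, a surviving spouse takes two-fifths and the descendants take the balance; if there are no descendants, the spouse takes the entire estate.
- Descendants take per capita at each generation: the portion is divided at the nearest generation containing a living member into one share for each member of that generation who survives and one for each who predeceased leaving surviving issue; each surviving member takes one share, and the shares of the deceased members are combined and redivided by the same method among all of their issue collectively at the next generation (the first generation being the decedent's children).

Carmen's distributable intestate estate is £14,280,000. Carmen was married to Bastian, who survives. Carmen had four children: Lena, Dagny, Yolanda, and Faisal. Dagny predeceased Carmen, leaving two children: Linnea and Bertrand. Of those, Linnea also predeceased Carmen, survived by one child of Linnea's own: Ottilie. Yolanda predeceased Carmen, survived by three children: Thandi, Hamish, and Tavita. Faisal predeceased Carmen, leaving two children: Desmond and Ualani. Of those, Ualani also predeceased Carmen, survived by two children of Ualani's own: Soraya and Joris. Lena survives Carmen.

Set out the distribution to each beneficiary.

Bastian takes two-fifths of £14,280,000 = £5,712,000. The remaining £8,568,000 passes to the descendants.
The descendants' portion (£8,568,000) is divided at the children's generation into 4 shares of £2,142,000. Lena takes £2,142,000. The 3 shares of the deceased (Dagny, Yolanda, and Faisal) are combined into a pool of £6,426,000.
That pool (£6,426,000) is divided at the grandchildren's generation into 7 shares of £918,000. Bertrand, Thandi, Hamish, Tavita, and Desmond each take £918,000. The 2 shares of the deceased (Linnea and Ualani) are combined into a pool of £1,836,000.
That pool (£1,836,000) is divided at the great-grandchildren's generation equally among Ottilie, Soraya, and Joris: £612,000 each.

Bastian: £5,712,000; Lena: £2,142,000; Ottilie: £612,000; Bertrand: £918,000; Thandi: £918,000; Hamish: £918,000; Tavita: £918,000; Desmond: £918,000; Soraya: £612,000; Joris: £612,000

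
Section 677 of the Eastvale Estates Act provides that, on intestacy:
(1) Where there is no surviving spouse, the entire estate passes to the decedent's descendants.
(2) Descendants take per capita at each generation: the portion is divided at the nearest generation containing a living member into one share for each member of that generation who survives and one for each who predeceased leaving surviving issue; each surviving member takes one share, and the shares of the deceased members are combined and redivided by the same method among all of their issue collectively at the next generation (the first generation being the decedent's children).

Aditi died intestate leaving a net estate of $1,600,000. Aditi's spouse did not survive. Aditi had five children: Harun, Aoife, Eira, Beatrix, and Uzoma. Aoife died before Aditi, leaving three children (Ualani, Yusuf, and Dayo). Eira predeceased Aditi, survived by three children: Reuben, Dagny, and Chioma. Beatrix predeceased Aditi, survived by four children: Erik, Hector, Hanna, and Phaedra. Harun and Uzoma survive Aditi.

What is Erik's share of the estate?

Erik receives $96,000.

The entire $1,600,000 passes to the descendants.
That amount ($1,600,000) is divided at the children's generation into 5 shares of $320,000. Harun and Uzoma each take $320,000. The 3 shares of the deceased (Aoife, Eira, and Beatrix) are combined into a pool of $960,000.
That pool ($960,000) is divided at the grandchildren's generation equally among Ualani, Yusuf, Dayo, Reuben, Dagny, Chioma, Erik, Hector, Hanna, and Phaedra: $96,000 each.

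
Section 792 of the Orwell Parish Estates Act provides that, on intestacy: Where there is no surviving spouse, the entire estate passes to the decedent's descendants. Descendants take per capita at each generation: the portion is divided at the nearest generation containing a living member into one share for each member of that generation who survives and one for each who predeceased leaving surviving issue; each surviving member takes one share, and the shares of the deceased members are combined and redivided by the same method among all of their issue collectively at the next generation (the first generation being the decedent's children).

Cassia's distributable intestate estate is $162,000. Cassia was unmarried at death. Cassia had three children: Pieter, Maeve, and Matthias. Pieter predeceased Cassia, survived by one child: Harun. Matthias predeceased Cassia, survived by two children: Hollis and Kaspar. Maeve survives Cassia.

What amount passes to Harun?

Harun receives $36,000.

The entire $162,000 passes to the descendants.
That amount ($162,000) is divided at the children's generation into 3 shares of $54,000. Maeve takes $54,000. The 2 shares of the deceased (Pieter and Matthias) are combined into a pool of $108,000.
That pool ($108,000) is divided at the grandchildren's generation equally among Harun, Hollis, and Kaspar: $36,000 each.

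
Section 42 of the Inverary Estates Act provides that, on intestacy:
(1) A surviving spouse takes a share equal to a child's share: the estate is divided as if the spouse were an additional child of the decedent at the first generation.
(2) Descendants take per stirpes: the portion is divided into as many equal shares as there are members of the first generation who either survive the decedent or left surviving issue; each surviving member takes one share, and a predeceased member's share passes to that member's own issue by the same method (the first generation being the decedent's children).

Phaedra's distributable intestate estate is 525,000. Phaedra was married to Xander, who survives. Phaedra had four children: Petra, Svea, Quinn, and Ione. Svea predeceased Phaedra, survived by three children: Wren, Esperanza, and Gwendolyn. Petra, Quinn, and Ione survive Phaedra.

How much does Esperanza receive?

Esperanza receives 35,000.

The spouse counts as an additional share at the children's level, so there are 5 primary shares of 105,000. Xander takes one such share (105,000).
The children's combined portion (420,000) is divided into 4 shares of 105,000: Petra, Quinn, and Ione each take 105,000; Svea's 105,000 share passes to Svea's issue.
Svea's share (105,000) is divided into 3 shares of 35,000: Wren, Esperanza, and Gwendolyn each take 35,000.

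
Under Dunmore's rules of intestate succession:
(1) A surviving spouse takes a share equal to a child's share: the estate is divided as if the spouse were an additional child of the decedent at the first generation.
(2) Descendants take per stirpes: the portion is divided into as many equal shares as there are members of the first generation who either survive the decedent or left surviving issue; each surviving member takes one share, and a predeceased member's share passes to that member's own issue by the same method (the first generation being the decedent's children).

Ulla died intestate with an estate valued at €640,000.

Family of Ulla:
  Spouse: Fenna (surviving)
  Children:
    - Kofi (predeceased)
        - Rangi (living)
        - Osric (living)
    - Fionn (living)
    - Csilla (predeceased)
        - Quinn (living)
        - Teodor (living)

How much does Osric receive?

The spouse counts as an additional share at the children's level, so there are 4 primary shares of €160,000. Fenna takes one such share (€160,000).
The children's combined portion (€480,000) is divided into 3 shares of €160,000: Fionn takes €160,000; Kofi's €160,000 share passes to Kofi's issue; Csilla's €160,000 share passes to Csilla's issue.
Kofi's share (€160,000) is divided into 2 shares of €80,000: Rangi and Osric each take €80,000.
Csilla's share (€160,000) is divided into 2 shares of €80,000: Quinn and Teodor each take €80,000.

Osric receives €80,000.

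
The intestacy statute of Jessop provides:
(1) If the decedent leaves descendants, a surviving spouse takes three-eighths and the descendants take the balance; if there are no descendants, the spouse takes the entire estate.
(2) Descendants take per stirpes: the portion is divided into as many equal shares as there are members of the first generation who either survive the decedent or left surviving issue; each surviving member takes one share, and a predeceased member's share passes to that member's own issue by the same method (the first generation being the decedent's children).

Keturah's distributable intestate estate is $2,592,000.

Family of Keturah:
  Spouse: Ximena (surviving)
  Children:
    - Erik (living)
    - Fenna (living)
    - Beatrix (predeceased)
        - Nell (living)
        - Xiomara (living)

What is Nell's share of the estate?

Ximena takes three-eighths of $2,592,000 = $972,000. The remaining $1,620,000 passes to the descendants.
The descendants' portion ($1,620,000) is divided into 3 shares of $540,000: Erik and Fenna each take $540,000; Beatrix's $540,000 share passes to Beatrix's issue.
Beatrix's share ($540,000) is divided into 2 shares of $270,000: Nell and Xiomara each take $270,000.

Nell receives $270,000.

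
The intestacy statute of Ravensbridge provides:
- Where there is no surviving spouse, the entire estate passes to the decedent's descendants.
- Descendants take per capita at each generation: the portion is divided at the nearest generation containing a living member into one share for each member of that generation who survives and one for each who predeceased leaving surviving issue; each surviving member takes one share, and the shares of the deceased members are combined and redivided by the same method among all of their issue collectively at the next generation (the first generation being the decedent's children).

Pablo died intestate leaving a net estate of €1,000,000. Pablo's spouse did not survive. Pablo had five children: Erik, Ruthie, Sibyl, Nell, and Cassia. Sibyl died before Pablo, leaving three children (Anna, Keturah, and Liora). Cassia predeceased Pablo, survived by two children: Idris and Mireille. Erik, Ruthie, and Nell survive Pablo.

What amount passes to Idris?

Idris receives €80,000.

The entire €1,000,000 passes to the descendants.
That amount (€1,000,000) is divided at the children's generation into 5 shares of €200,000. Erik, Ruthie, and Nell each take €200,000. The 2 shares of the deceased (Sibyl and Cassia) are combined into a pool of €400,000.
That pool (€400,000) is divided at the grandchildren's generation equally among Anna, Keturah, Liora, Idris, and Mireille: €80,000 each.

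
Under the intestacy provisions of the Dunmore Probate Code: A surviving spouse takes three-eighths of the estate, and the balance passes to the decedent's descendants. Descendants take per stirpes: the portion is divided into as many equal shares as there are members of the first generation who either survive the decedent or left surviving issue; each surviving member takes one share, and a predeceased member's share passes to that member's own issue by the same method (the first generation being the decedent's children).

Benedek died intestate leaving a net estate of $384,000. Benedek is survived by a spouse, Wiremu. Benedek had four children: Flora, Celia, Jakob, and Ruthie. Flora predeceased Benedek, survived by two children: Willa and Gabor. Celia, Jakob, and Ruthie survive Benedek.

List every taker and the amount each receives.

Wiremu takes three-eighths of $384,000 = $144,000. The remaining $240,000 passes to the descendants.
The descendants' portion ($240,000) is divided into 4 shares of $60,000: Celia, Jakob, and Ruthie each take $60,000; Flora's $60,000 share passes to Flora's issue.
Flora's share ($60,000) is divided into 2 shares of $30,000: Willa and Gabor each take $30,000.

Wiremu: $144,000; Willa: $30,000; Gabor: $30,000; Celia: $60,000; Jakob: $60,000; Ruthie: $60,000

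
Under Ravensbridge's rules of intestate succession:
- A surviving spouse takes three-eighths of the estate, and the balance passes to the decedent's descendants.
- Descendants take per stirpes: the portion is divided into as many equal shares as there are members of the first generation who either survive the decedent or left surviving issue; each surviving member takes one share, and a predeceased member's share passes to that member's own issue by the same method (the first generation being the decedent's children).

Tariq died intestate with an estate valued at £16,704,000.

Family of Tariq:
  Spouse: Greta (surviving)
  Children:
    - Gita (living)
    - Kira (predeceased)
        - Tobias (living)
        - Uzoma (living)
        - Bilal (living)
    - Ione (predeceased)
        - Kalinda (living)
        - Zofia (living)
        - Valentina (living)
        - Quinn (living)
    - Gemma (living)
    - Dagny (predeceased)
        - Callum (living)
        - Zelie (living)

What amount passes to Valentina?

Valentina receives £522,000.

Greta takes three-eighths of £16,704,000 = £6,264,000. The remaining £10,440,000 passes to the descendants.
The descendants' portion (£10,440,000) is divided into 5 shares of £2,088,000: Gita and Gemma each take £2,088,000; Kira's £2,088,000 share passes to Kira's issue; Ione's £2,088,000 share passes to Ione's issue; Dagny's £2,088,000 share passes to Dagny's issue.
Kira's share (£2,088,000) is divided into 3 shares of £696,000: Tobias, Uzoma, and Bilal each take £696,000.
Ione's share (£2,088,000) is divided into 4 shares of £522,000: Kalinda, Zofia, Valentina, and Quinn each take £522,000.
Dagny's share (£2,088,000) is divided into 2 shares of £1,044,000: Callum and Zelie each take £1,044,000.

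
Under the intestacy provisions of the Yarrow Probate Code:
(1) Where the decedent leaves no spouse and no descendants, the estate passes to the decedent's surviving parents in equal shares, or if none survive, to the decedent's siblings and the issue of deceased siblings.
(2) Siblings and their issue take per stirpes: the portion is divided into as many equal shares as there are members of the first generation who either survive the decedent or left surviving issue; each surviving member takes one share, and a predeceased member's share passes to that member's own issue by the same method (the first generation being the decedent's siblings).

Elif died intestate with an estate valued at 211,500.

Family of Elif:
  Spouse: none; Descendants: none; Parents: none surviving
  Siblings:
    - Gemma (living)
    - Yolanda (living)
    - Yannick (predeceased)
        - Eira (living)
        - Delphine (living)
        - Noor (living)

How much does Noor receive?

Noor receives 23,500.

The entire 211,500 passes to the siblings and their issue.
That amount (211,500) is divided into 3 shares of 70,500: Gemma and Yolanda each take 70,500; Yannick's 70,500 share passes to Yannick's issue.
Yannick's share (70,500) is divided into 3 shares of 23,500: Eira, Delphine, and Noor each take 23,500.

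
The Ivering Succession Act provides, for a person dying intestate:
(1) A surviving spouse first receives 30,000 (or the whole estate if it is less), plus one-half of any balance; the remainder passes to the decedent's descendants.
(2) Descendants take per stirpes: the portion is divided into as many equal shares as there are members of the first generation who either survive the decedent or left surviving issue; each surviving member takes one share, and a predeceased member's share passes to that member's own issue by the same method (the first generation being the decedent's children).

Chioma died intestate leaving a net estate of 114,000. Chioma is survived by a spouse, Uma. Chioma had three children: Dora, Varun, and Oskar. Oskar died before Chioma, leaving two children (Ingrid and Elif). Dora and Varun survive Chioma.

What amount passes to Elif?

Uma first takes 30,000, leaving a balance of 84,000. Uma then takes one-half of the balance (42,000), for a total of 72,000. The remaining 42,000 passes to the descendants.
The descendants' portion (42,000) is divided into 3 shares of 14,000: Dora and Varun each take 14,000; Oskar's 14,000 share passes to Oskar's issue.
Oskar's share (14,000) is divided into 2 shares of 7,000: Ingrid and Elif each take 7,000.

Elif receives 7,000.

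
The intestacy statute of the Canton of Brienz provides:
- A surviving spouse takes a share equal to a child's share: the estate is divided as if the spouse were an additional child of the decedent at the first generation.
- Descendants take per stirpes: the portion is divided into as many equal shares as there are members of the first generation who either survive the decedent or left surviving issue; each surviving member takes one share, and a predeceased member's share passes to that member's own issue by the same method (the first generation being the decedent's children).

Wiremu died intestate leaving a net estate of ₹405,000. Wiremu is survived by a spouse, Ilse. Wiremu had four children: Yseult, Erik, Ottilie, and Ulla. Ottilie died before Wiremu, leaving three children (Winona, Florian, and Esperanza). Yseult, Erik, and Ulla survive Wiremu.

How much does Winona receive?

The spouse counts as an additional share at the children's level, so there are 5 primary shares of ₹81,000. Ilse takes one such share (₹81,000).
The children's combined portion (₹324,000) is divided into 4 shares of ₹81,000: Yseult, Erik, and Ulla each take ₹81,000; Ottilie's ₹81,000 share passes to Ottilie's issue.
Ottilie's share (₹81,000) is divided into 3 shares of ₹27,000: Winona, Florian, and Esperanza each take ₹27,000.

Winona receives ₹27,000.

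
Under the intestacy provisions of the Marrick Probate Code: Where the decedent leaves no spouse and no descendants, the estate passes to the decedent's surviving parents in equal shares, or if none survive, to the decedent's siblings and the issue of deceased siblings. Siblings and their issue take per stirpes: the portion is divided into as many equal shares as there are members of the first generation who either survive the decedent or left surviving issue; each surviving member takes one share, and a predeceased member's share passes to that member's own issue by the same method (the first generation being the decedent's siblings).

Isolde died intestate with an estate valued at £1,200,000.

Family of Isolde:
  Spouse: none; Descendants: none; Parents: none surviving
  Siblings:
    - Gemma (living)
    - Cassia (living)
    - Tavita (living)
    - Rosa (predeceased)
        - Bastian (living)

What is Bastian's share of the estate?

The entire £1,200,000 passes to the siblings and their issue.
That amount (£1,200,000) is divided into 4 shares of £300,000: Gemma, Cassia, and Tavita each take £300,000; Rosa's £300,000 share passes to Rosa's issue.
Rosa's share (£300,000) passes entirely to Bastian.

Bastian receives £300,000.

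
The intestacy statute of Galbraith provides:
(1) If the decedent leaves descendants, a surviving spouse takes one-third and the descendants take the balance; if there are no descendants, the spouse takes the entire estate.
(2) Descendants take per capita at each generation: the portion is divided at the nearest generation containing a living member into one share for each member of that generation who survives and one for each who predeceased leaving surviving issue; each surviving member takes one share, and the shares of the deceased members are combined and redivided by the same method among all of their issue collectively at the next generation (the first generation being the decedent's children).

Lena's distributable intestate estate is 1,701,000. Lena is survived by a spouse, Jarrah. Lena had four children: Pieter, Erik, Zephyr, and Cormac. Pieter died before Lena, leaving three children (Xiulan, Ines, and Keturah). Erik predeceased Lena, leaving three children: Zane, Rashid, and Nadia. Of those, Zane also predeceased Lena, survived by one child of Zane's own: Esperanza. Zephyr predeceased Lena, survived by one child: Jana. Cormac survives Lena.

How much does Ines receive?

Jarrah takes one-third of 1,701,000 = 567,000. The remaining 1,134,000 passes to the descendants.
The descendants' portion (1,134,000) is divided at the children's generation into 4 shares of 283,500. Cormac takes 283,500. The 3 shares of the deceased (Pieter, Erik, and Zephyr) are combined into a pool of 850,500.
That pool (850,500) is divided at the grandchildren's generation into 7 shares of 121,500. Xiulan, Ines, Keturah, Rashid, Nadia, and Jana each take 121,500. The remaining share for the deceased Zane (121,500) is carried to the next generation.
That pool (121,500) passes entirely to Esperanza, the sole taker at the great-grandchildren's generation.

Ines receives 121,500.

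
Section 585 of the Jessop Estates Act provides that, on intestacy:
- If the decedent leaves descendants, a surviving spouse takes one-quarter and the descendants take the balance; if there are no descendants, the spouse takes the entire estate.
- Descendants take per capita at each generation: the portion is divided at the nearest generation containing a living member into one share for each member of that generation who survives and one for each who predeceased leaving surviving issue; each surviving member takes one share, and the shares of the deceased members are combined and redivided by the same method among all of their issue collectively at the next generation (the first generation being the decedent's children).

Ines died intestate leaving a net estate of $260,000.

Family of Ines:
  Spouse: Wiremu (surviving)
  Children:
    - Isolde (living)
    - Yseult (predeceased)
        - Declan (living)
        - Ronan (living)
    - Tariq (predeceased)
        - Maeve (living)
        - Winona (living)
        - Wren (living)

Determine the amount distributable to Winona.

Wiremu takes one-quarter of $260,000 = $65,000. The remaining $195,000 passes to the descendants.
The descendants' portion ($195,000) is divided at the children's generation into 3 shares of $65,000. Isolde takes $65,000. The 2 shares of the deceased (Yseult and Tariq) are combined into a pool of $130,000.
That pool ($130,000) is divided at the grandchildren's generation equally among Declan, Ronan, Maeve, Winona, and Wren: $26,000 each.

Winona receives $26,000.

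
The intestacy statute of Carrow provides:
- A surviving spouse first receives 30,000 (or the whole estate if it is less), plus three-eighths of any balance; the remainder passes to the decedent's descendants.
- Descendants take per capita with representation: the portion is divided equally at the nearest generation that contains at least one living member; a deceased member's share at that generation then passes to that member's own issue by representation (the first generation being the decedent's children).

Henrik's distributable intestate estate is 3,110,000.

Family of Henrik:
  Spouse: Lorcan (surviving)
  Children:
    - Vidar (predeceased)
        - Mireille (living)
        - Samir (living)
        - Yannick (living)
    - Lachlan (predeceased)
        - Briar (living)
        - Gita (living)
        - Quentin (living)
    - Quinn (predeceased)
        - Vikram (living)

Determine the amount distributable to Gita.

Gita receives 275,000.

Lorcan first takes 30,000, leaving a balance of 3,080,000. Lorcan then takes three-eighths of the balance (1,155,000), for a total of 1,185,000. The remaining 1,925,000 passes to the descendants.
No child survives, so the initial division is made at the grandchildren's generation.
The descendants' portion (1,925,000) is divided into 7 shares of 275,000: Mireille, Samir, Yannick, Briar, Gita, Quentin, and Vikram each take 275,000.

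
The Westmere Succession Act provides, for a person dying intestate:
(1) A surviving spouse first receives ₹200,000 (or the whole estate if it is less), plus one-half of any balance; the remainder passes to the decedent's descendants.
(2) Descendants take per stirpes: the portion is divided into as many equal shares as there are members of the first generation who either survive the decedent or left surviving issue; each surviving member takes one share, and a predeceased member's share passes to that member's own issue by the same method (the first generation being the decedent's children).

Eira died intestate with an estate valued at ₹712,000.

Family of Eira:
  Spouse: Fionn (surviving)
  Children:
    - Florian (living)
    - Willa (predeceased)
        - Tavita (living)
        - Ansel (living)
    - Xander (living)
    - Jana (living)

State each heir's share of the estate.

Fionn: ₹456,000; Florian: ₹64,000; Tavita: ₹32,000; Ansel: ₹32,000; Xander: ₹64,000; Jana: ₹64,000

Fionn first takes ₹200,000, leaving a balance of ₹512,000. Fionn then takes one-half of the balance (₹256,000), for a total of ₹456,000. The remaining ₹256,000 passes to the descendants.
The descendants' portion (₹256,000) is divided into 4 shares of ₹64,000: Florian, Xander, and Jana each take ₹64,000; Willa's ₹64,000 share passes to Willa's issue.
Willa's share (₹64,000) is divided into 2 shares of ₹32,000: Tavita and Ansel each take ₹32,000.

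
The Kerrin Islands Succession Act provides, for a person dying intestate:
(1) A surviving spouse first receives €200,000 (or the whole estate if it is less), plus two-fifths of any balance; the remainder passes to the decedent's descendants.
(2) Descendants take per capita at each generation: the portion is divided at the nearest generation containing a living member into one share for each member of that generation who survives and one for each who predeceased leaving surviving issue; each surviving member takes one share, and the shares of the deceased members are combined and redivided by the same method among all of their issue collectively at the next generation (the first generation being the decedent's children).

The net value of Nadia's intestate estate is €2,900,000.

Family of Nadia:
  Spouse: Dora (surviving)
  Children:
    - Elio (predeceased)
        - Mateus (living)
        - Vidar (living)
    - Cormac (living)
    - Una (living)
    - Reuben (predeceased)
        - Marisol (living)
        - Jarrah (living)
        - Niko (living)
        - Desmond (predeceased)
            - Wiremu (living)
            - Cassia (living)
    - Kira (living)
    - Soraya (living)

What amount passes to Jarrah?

Jarrah receives €90,000.

Dora first takes €200,000, leaving a balance of €2,700,000. Dora then takes two-fifths of the balance (€1,080,000), for a total of €1,280,000. The remaining €1,620,000 passes to the descendants.
The descendants' portion (€1,620,000) is divided at the children's generation into 6 shares of €270,000. Cormac, Una, Kira, and Soraya each take €270,000. The 2 shares of the deceased (Elio and Reuben) are combined into a pool of €540,000.
That pool (€540,000) is divided at the grandchildren's generation into 6 shares of €90,000. Mateus, Vidar, Marisol, Jarrah, and Niko each take €90,000. The remaining share for the deceased Desmond (€90,000) is carried to the next generation.
That pool (€90,000) is divided at the great-grandchildren's generation equally among Wiremu and Cassia: €45,000 each.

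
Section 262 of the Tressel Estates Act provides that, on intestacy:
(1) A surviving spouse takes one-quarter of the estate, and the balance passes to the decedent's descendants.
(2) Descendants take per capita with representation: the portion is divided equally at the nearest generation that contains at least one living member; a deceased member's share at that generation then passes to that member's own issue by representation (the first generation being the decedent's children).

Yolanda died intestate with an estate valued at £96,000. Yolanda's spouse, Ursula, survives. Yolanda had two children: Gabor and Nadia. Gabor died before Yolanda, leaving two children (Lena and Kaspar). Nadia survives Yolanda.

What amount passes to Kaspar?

Kaspar receives £18,000.

Ursula takes one-quarter of £96,000 = £24,000. The remaining £72,000 passes to the descendants.
The descendants' portion (£72,000) is divided into 2 shares of £36,000: Nadia takes £36,000; Gabor's £36,000 share passes to Gabor's issue.
Gabor's share (£36,000) is divided into 2 shares of £18,000: Lena and Kaspar each take £18,000.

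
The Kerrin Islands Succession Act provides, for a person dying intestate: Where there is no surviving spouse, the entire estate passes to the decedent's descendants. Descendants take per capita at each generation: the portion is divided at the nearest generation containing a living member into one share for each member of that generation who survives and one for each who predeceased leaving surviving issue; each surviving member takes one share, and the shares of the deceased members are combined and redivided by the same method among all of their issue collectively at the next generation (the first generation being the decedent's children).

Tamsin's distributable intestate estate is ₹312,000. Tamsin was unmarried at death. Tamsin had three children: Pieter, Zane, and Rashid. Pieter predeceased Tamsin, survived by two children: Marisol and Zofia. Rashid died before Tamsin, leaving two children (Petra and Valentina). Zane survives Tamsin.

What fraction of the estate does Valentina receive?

The entire ₹312,000 passes to the descendants.
That amount (₹312,000) is divided at the children's generation into 3 shares of ₹104,000. Zane takes ₹104,000. The 2 shares of the deceased (Pieter and Rashid) are combined into a pool of ₹208,000.
That pool (₹208,000) is divided at the grandchildren's generation equally among Marisol, Zofia, Petra, and Valentina: ₹52,000 each.

Valentina receives 1/6 of the estate.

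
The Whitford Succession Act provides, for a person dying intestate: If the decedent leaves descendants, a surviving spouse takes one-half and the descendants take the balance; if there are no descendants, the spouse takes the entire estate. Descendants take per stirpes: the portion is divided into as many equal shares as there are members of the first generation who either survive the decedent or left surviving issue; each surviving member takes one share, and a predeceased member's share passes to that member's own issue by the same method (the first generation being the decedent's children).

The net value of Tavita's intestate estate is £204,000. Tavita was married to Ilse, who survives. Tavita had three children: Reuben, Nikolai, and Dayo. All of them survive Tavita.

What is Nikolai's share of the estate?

Nikolai receives £34,000.

Ilse takes one-half of £204,000 = £102,000. The remaining £102,000 passes to the descendants.
The descendants' portion (£102,000) is divided into 3 shares of £34,000: Reuben, Nikolai, and Dayo each take £34,000.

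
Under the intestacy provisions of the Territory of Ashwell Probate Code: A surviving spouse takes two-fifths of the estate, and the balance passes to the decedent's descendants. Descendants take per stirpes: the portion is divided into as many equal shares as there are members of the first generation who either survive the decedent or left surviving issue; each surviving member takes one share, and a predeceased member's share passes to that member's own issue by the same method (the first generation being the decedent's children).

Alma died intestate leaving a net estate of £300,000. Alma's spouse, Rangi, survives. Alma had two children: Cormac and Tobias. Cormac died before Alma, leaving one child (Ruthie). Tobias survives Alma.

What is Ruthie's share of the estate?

Rangi takes two-fifths of £300,000 = £120,000. The remaining £180,000 passes to the descendants.
The descendants' portion (£180,000) is divided into 2 shares of £90,000: Tobias takes £90,000; Cormac's £90,000 share passes to Cormac's issue.
Cormac's share (£90,000) passes entirely to Ruthie.

Ruthie receives £90,000.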